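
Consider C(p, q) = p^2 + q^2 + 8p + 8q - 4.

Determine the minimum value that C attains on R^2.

C(p,q) separates as A(p) + B(q) − 4, so its minimum is min A + min B − 4.
A'(p) = 2p + 8 vanishes at p ∈ {-4}; B'(q) = 2q + 8 vanishes at q ∈ {-4}.
Local minima of A (where A''>0): A(-4)=-16. Local minima of B: B(-4)=-16.
So the global minimum of C is A(-4) + B(-4) − 4 = -16 − 16 − 4 = -36, attained at (-4, -4).

-36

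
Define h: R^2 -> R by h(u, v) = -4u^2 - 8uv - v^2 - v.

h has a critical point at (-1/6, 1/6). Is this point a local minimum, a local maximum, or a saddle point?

saddle point

The Hessian of h is constant: H = [[-8, -8], [-8, -2]].
det(H) = (-8)·(-2) − (-8)² = -48.
Since det(H) < 0, H is indefinite and the critical point is a saddle point.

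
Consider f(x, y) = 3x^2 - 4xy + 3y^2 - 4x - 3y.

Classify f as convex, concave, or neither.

f is quadratic, so its Hessian is the constant matrix H = [[6, -4], [-4, 6]].
det(H) = 20, tr(H) = 12.
det(H) > 0 and tr(H) > 0, so H is positive definite everywhere: convex.

convex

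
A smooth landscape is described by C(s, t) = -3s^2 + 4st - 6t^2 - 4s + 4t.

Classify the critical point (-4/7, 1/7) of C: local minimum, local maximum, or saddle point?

The Hessian of C is constant: H = [[-6, 4], [4, -12]].
det(H) = (-6)·(-12) − 4² = 56.
det(H) > 0 and tr(H) = -18 < 0, so H is negative definite and the point is a local maximum.

local maximum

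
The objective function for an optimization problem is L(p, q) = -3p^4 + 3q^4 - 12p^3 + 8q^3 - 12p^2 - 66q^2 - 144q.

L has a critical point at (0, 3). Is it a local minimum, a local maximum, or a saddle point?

saddle point

The mixed partial ∂²L/∂p∂q is 0, so the Hessian at any point is diag(L_pp, L_qq) = diag(-12(3p^2 + 6p + 2), 12(3q^2 + 4q - 11)).
At (0, 3): H = diag(-24, 336).
The eigenvalues have opposite signs, so H is indefinite: a saddle point.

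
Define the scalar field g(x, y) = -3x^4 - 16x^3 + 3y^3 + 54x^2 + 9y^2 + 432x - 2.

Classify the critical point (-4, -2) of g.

local maximum

The mixed partial ∂²g/∂x∂y is 0, so the Hessian at any point is diag(g_xx, g_yy) = diag(12(-3x^2 - 8x + 9), 18(y + 1)).
At (-4, -2): H = diag(-84, -18).
Both eigenvalues are negative, so H is negative definite: a local maximum.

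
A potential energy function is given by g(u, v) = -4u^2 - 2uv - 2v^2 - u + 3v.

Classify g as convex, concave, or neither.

g is quadratic, so its Hessian is the constant matrix H = [[-8, -2], [-2, -4]].
det(H) = 28, tr(H) = -12.
det(H) > 0 and tr(H) < 0, so H is negative definite everywhere: concave.

concave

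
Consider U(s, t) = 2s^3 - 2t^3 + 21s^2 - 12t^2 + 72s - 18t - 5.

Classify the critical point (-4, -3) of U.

saddle point

The mixed partial ∂²U/∂s∂t is 0, so the Hessian at any point is diag(U_ss, U_tt) = diag(6(2s + 7), -12(t + 2)).
At (-4, -3): H = diag(-6, 12).
The eigenvalues have opposite signs, so H is indefinite: a saddle point.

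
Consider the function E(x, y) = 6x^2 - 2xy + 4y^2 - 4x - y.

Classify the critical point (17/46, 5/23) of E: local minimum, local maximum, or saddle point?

local minimum

The Hessian of E is constant: H = [[12, -2], [-2, 8]].
det(H) = 12·8 − (-2)² = 92.
det(H) > 0 and tr(H) = 20 > 0, so H is positive definite and the point is a local minimum.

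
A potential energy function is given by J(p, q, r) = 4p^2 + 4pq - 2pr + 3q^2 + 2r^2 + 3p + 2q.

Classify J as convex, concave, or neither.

convex

J is quadratic, so its Hessian is the constant matrix H = [[8, 4, -2], [4, 6, 0], [-2, 0, 4]].
Leading principal minors: 8, 32, 104.
All positive ⇒ H ≻ 0 ⇒ convex.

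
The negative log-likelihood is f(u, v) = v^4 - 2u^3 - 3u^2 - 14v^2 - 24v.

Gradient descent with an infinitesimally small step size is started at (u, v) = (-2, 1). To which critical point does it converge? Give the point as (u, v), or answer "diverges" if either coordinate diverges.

f is separable, so gradient descent decouples: u follows -∂f/∂u, v follows -∂f/∂v.
∂f/∂u = -6u(u + 1); at u=-2 this is -12, so u increases.
∂f/∂v = 4(v - 3)(v + 1)(v + 2); at v=1 this is -48, so v increases.
u converges to its nearest critical value -1 (a local min of the u-part); v converges to 3. The iterate converges to (-1, 3).

(-1, 3)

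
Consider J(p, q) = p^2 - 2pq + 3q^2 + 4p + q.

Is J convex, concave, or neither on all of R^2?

J is quadratic, so its Hessian is the constant matrix H = [[2, -2], [-2, 6]].
det(H) = 8, tr(H) = 8.
det(H) > 0 and tr(H) > 0, so H is positive definite everywhere: convex.

convex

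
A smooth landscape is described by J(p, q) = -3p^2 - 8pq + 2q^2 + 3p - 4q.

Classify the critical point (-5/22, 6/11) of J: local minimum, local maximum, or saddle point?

The Hessian of J is constant: H = [[-6, -8], [-8, 4]].
det(H) = (-6)·4 − (-8)² = -88.
Since det(H) < 0, H is indefinite and the critical point is a saddle point.

saddle point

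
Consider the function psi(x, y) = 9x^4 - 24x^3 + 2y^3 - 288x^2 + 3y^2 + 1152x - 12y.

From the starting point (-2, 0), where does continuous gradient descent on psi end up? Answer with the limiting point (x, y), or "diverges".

(-4, 1)

psi is separable, so gradient descent decouples: x follows -∂psi/∂x, y follows -∂psi/∂y.
∂psi/∂x = 36(x - 4)(x - 2)(x + 4); at x=-2 this is 1728, so x decreases.
∂psi/∂y = 6(y - 1)(y + 2); at y=0 this is -12, so y increases.
x converges to its nearest critical value -4 (a local min of the x-part); y converges to 1. The iterate converges to (-4, 1).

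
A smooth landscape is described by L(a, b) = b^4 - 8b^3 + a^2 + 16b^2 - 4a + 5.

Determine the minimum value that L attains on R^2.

1

L(a,b) separates as P(a) + Q(b) + 5, so its minimum is min P + min Q + 5.
P'(a) = 2a - 4 vanishes at a ∈ {2}; Q'(b) = 4b(b - 4)(b - 2) vanishes at b ∈ {0, 2, 4}.
Local minima of P (where P''>0): P(2)=-4. Local minima of Q: Q(0)=0, Q(4)=0.
So the global minimum of L is P(2) + Q(0) + 5 = -4 + 0 + 5 = 1, attained at (2, 0).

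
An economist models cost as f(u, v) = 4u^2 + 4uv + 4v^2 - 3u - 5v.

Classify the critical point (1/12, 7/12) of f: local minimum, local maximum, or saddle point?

local minimum

The Hessian of f is constant: H = [[8, 4], [4, 8]].
det(H) = 8·8 − 4² = 48.
det(H) > 0 and tr(H) = 16 > 0, so H is positive definite and the point is a local minimum.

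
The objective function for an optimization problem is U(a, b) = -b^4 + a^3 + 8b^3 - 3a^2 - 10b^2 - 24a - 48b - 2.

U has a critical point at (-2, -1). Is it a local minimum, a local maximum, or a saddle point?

local maximum

The mixed partial ∂²U/∂a∂b is 0, so the Hessian at any point is diag(U_aa, U_bb) = diag(6(a - 1), 4(-3b^2 + 12b - 5)).
At (-2, -1): H = diag(-18, -80).
Both eigenvalues are negative, so H is negative definite: a local maximum.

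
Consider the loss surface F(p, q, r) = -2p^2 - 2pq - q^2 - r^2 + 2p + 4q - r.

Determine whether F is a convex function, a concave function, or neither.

F is quadratic, so its Hessian is the constant matrix H = [[-4, -2, 0], [-2, -2, 0], [0, 0, -2]].
Leading principal minors: -4, 4, -8.
Signs alternate −, +, − ⇒ H ≺ 0 ⇒ concave.

concave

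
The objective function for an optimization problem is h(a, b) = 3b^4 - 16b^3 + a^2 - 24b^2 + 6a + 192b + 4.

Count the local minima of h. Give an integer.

h separates as a function of a plus a function of b, so ∇h=0 decouples.
∂h/∂a = 2(a + 3) = 0 at a ∈ {-3}; ∂h/∂b = 12(b - 4)(b - 2)(b + 2) = 0 at b ∈ {-2, 2, 4}.
The Hessian is diagonal: diag(h_aa, h_bb). Second derivatives: h_aa(-3)=2; h_bb(-2)=288, h_bb(2)=-96, h_bb(4)=144.
Local minima occur where both diagonal entries positive: (-3, -2), (-3, 4). Count: 2.

2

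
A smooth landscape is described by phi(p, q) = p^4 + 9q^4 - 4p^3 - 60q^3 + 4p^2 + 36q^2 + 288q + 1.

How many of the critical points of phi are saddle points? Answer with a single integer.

4

phi separates as a function of p plus a function of q, so ∇phi=0 decouples.
∂phi/∂p = 4p(p - 2)(p - 1) = 0 at p ∈ {0, 1, 2}; ∂phi/∂q = 36(q - 4)(q - 2)(q + 1) = 0 at q ∈ {-1, 2, 4}.
The Hessian is diagonal: diag(phi_pp, phi_qq). Second derivatives: phi_pp(0)=8, phi_pp(1)=-4, phi_pp(2)=8; phi_qq(-1)=540, phi_qq(2)=-216, phi_qq(4)=360.
Saddle points occur where the two diagonal entries have opposite signs: (0, 2), (1, -1), (1, 4), (2, 2). Count: 4.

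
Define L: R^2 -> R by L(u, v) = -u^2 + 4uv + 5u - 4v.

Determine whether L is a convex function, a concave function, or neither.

neither

L is quadratic, so its Hessian is the constant matrix H = [[-2, 4], [4, 0]].
det(H) = -16, tr(H) = -2.
det(H) < 0, so H is indefinite: neither convex nor concave.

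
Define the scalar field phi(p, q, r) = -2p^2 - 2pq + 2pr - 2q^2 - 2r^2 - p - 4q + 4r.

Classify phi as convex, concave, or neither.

concave

phi is quadratic, so its Hessian is the constant matrix H = [[-4, -2, 2], [-2, -4, 0], [2, 0, -4]].
Leading principal minors: -4, 12, -32.
Signs alternate −, +, − ⇒ H ≺ 0 ⇒ concave.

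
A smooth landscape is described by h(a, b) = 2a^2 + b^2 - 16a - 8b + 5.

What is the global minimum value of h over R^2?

h(a,b) separates as P(a) + Q(b) + 5, so its minimum is min P + min Q + 5.
P'(a) = 4a - 16 vanishes at a ∈ {4}; Q'(b) = 2b - 8 vanishes at b ∈ {4}.
Local minima of P (where P''>0): P(4)=-32. Local minima of Q: Q(4)=-16.
So the global minimum of h is P(4) + Q(4) + 5 = -32 − 16 + 5 = -43, attained at (4, 4).

-43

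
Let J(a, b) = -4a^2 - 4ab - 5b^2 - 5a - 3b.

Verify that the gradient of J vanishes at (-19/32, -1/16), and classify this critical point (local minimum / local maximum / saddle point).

∇J = (-8a - 4b - 5, -4a - 10b - 3); substituting (-19/32, -1/16) gives ∇J = (0, 0), so (-19/32, -1/16) is indeed a critical point.
The Hessian of J is constant: H = [[-8, -4], [-4, -10]].
det(H) = (-8)·(-10) − (-4)² = 64.
det(H) > 0 and tr(H) = -18 < 0, so H is negative definite and the point is a local maximum.

local maximum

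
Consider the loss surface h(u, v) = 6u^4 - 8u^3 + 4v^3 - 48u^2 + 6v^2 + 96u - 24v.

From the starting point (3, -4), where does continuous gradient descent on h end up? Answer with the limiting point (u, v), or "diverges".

h is separable, so gradient descent decouples: u follows -∂h/∂u, v follows -∂h/∂v.
∂h/∂u = 24(u - 2)(u - 1)(u + 2); at u=3 this is 240, so u decreases.
∂h/∂v = 12(v - 1)(v + 2); at v=-4 this is 120, so v decreases.
The v-coordinate has no critical point in that direction and runs off to infinity.

diverges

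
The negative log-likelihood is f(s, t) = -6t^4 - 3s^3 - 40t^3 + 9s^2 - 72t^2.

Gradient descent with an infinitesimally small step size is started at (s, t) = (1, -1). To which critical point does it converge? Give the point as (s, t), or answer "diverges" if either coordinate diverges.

f is separable, so gradient descent decouples: s follows -∂f/∂s, t follows -∂f/∂t.
∂f/∂s = -9s(s - 2); at s=1 this is 9, so s decreases.
∂f/∂t = -24t(t + 2)(t + 3); at t=-1 this is 48, so t decreases.
s converges to its nearest critical value 0 (a local min of the s-part); t converges to -2. The iterate converges to (0, -2).

(0, -2)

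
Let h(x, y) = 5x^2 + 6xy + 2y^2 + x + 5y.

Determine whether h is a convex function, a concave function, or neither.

convex

h is quadratic, so its Hessian is the constant matrix H = [[10, 6], [6, 4]].
det(H) = 4, tr(H) = 14.
det(H) > 0 and tr(H) > 0, so H is positive definite everywhere: convex.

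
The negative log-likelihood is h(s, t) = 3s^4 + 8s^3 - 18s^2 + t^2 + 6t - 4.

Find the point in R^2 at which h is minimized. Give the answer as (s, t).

h(s,t) separates as P(s) + Q(t) − 4, so its minimum is min P + min Q − 4.
P'(s) = 12s(s - 1)(s + 3) vanishes at s ∈ {-3, 0, 1}; Q'(t) = 2(t + 3) vanishes at t ∈ {-3}.
Local minima of P (where P''>0): P(-3)=-135, P(1)=-7. Local minima of Q: Q(-3)=-9.
So the global minimum of h is P(-3) + Q(-3) − 4 = -135 − 9 − 4 = -148, attained at (-3, -3).

(-3, -3)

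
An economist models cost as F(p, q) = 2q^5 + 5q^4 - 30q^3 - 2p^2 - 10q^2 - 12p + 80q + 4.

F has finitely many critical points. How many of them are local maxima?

F separates as a function of p plus a function of q, so ∇F=0 decouples.
∂F/∂p = -4(p + 3) = 0 at p ∈ {-3}; ∂F/∂q = 10(q - 2)(q - 1)(q + 1)(q + 4) = 0 at q ∈ {-4, -1, 1, 2}.
The Hessian is diagonal: diag(F_pp, F_qq). Second derivatives: F_pp(-3)=-4; F_qq(-4)=-900, F_qq(-1)=180, F_qq(1)=-100, F_qq(2)=180.
Local maxima occur where both diagonal entries negative: (-3, -4), (-3, 1). Count: 2.

2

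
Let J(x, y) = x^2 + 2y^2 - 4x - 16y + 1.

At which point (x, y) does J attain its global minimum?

(2, 4)

J(x,y) separates as P(x) + Q(y) + 1, so its minimum is min P + min Q + 1.
P'(x) = 2x - 4 vanishes at x ∈ {2}; Q'(y) = 4y - 16 vanishes at y ∈ {4}.
Local minima of P (where P''>0): P(2)=-4. Local minima of Q: Q(4)=-32.
So the global minimum of J is P(2) + Q(4) + 1 = -4 − 32 + 1 = -35, attained at (2, 4).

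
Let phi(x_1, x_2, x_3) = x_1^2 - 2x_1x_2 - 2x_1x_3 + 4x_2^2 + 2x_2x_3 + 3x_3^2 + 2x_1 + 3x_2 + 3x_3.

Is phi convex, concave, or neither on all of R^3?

phi is quadratic, so its Hessian is the constant matrix H = [[2, -2, -2], [-2, 8, 2], [-2, 2, 6]].
Leading principal minors: 2, 12, 48.
All positive ⇒ H ≻ 0 ⇒ convex.

convex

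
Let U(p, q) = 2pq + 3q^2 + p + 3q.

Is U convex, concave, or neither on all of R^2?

U is quadratic, so its Hessian is the constant matrix H = [[0, 2], [2, 6]].
det(H) = -4, tr(H) = 6.
det(H) < 0, so H is indefinite: neither convex nor concave.

neither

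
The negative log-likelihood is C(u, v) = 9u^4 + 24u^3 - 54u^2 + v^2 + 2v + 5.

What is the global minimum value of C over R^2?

C(u,v) separates as P(u) + Q(v) + 5, so its minimum is min P + min Q + 5.
P'(u) = 36u(u - 1)(u + 3) vanishes at u ∈ {-3, 0, 1}; Q'(v) = 2v + 2 vanishes at v ∈ {-1}.
Local minima of P (where P''>0): P(-3)=-405, P(1)=-21. Local minima of Q: Q(-1)=-1.
So the global minimum of C is P(-3) + Q(-1) + 5 = -405 − 1 + 5 = -401, attained at (-3, -1).

-401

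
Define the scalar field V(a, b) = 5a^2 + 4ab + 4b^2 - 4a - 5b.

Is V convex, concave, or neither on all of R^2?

V is quadratic, so its Hessian is the constant matrix H = [[10, 4], [4, 8]].
det(H) = 64, tr(H) = 18.
det(H) > 0 and tr(H) > 0, so H is positive definite everywhere: convex.

convex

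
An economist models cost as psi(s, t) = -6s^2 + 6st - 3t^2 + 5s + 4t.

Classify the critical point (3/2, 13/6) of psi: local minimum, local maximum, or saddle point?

local maximum

The Hessian of psi is constant: H = [[-12, 6], [6, -6]].
det(H) = (-12)·(-6) − 6² = 36.
det(H) > 0 and tr(H) = -18 < 0, so H is negative definite and the point is a local maximum.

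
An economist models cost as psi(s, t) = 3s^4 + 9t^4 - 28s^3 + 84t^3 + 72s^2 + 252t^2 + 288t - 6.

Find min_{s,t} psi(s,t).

-198

psi(s,t) separates as P(s) + Q(t) − 6, so its minimum is min P + min Q − 6.
P'(s) = 12s(s - 4)(s - 3) vanishes at s ∈ {0, 3, 4}; Q'(t) = 36(t + 1)(t + 2)(t + 4) vanishes at t ∈ {-4, -2, -1}.
Local minima of P (where P''>0): P(0)=0, P(4)=128. Local minima of Q: Q(-4)=-192, Q(-1)=-111.
So the global minimum of psi is P(0) + Q(-4) − 6 = 0 − 192 − 6 = -198, attained at (0, -4).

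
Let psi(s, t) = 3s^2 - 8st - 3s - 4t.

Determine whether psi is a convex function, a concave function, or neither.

neither

psi is quadratic, so its Hessian is the constant matrix H = [[6, -8], [-8, 0]].
det(H) = -64, tr(H) = 6.
det(H) < 0, so H is indefinite: neither convex nor concave.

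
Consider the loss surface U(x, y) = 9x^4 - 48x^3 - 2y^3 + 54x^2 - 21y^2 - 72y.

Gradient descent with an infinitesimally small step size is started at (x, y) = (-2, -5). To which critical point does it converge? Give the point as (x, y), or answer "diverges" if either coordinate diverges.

U is separable, so gradient descent decouples: x follows -∂U/∂x, y follows -∂U/∂y.
∂U/∂x = 36x(x - 3)(x - 1); at x=-2 this is -1080, so x increases.
∂U/∂y = -6(y + 3)(y + 4); at y=-5 this is -12, so y increases.
x converges to its nearest critical value 0 (a local min of the x-part); y converges to -4. The iterate converges to (0, -4).

(0, -4)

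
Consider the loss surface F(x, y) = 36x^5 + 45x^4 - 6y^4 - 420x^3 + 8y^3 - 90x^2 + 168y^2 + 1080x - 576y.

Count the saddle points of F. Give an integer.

F separates as a function of x plus a function of y, so ∇F=0 decouples.
∂F/∂x = 180(x - 2)(x - 1)(x + 1)(x + 3) = 0 at x ∈ {-3, -1, 1, 2}; ∂F/∂y = -24(y - 3)(y - 2)(y + 4) = 0 at y ∈ {-4, 2, 3}.
The Hessian is diagonal: diag(F_xx, F_yy). Second derivatives: F_xx(-3)=-7200, F_xx(-1)=2160, F_xx(1)=-1440, F_xx(2)=2700; F_yy(-4)=-1008, F_yy(2)=144, F_yy(3)=-168.
Saddle points occur where the two diagonal entries have opposite signs: (-3, 2), (-1, -4), (-1, 3), (1, 2), (2, -4), (2, 3). Count: 6.

6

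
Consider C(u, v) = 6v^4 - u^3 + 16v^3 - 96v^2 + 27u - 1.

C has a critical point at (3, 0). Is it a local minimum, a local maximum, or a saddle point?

The mixed partial ∂²C/∂u∂v is 0, so the Hessian at any point is diag(C_uu, C_vv) = diag(-6u, 24(3v^2 + 4v - 8)).
At (3, 0): H = diag(-18, -192).
Both eigenvalues are negative, so H is negative definite: a local maximum.

local maximum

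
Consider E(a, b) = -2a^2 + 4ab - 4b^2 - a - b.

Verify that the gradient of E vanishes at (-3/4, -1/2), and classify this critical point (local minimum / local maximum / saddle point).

local maximum

∇E = (-4a + 4b - 1, 4a - 8b - 1); substituting (-3/4, -1/2) gives ∇E = (0, 0), so (-3/4, -1/2) is indeed a critical point.
The Hessian of E is constant: H = [[-4, 4], [4, -8]].
det(H) = (-4)·(-8) − 4² = 16.
det(H) > 0 and tr(H) = -12 < 0, so H is negative definite and the point is a local maximum.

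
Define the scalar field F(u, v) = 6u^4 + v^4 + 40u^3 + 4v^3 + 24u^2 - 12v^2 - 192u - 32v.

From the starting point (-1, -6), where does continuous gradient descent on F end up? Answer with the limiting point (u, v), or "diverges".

(1, -4)

F is separable, so gradient descent decouples: u follows -∂F/∂u, v follows -∂F/∂v.
∂F/∂u = 24(u - 1)(u + 2)(u + 4); at u=-1 this is -144, so u increases.
∂F/∂v = 4(v - 2)(v + 1)(v + 4); at v=-6 this is -320, so v increases.
u converges to its nearest critical value 1 (a local min of the u-part); v converges to -4. The iterate converges to (1, -4).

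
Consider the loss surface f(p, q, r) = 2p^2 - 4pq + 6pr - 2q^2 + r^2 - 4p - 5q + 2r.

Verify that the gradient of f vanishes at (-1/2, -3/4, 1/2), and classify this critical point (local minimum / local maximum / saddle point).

∇f = (4p - 4q + 6r - 4, -4p - 4q - 5, 6p + 2r + 2); substituting (-1/2, -3/4, 1/2) gives ∇f = (0, 0, 0), so (-1/2, -3/4, 1/2) is indeed a critical point.
The Hessian is constant: H = [[4, -4, 6], [-4, -4, 0], [6, 0, 2]].
Leading principal minors: Δ₁ = 4, Δ₂ = -32, Δ₃ = 80.
The minors fit neither the all-positive nor the alternating-sign pattern, so H is indefinite: a saddle point.

saddle point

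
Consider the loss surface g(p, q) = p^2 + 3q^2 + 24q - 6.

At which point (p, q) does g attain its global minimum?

g(p,q) separates as A(p) + B(q) − 6, so its minimum is min A + min B − 6.
A'(p) = 2p vanishes at p ∈ {0}; B'(q) = 6q + 24 vanishes at q ∈ {-4}.
Local minima of A (where A''>0): A(0)=0. Local minima of B: B(-4)=-48.
So the global minimum of g is A(0) + B(-4) − 6 = 0 − 48 − 6 = -54, attained at (0, -4).

(0, -4)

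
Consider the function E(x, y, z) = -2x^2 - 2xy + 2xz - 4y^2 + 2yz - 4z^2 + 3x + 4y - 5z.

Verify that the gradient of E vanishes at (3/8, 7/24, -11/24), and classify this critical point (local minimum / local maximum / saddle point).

local maximum

∇E = (-4x - 2y + 2z + 3, -2x - 8y + 2z + 4, 2x + 2y - 8z - 5); substituting (3/8, 7/24, -11/24) gives ∇E = (0, 0, 0), so (3/8, 7/24, -11/24) is indeed a critical point.
The Hessian is constant: H = [[-4, -2, 2], [-2, -8, 2], [2, 2, -8]].
Leading principal minors: Δ₁ = -4, Δ₂ = 28, Δ₃ = -192.
The minors alternate sign starting negative (−, +, −), so H is negative definite: a local maximum.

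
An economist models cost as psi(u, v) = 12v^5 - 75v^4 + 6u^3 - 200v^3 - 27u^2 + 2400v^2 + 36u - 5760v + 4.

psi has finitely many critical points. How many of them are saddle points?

psi separates as a function of u plus a function of v, so ∇psi=0 decouples.
∂psi/∂u = 18(u - 2)(u - 1) = 0 at u ∈ {1, 2}; ∂psi/∂v = 60(v - 4)(v - 3)(v - 2)(v + 4) = 0 at v ∈ {-4, 2, 3, 4}.
The Hessian is diagonal: diag(psi_uu, psi_vv). Second derivatives: psi_uu(1)=-18, psi_uu(2)=18; psi_vv(-4)=-20160, psi_vv(2)=720, psi_vv(3)=-420, psi_vv(4)=960.
Saddle points occur where the two diagonal entries have opposite signs: (1, 2), (1, 4), (2, -4), (2, 3). Count: 4.

4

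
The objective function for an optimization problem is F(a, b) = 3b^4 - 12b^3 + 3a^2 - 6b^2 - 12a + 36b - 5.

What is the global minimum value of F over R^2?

-44

F(a,b) separates as P(a) + Q(b) − 5, so its minimum is min P + min Q − 5.
P'(a) = 6a - 12 vanishes at a ∈ {2}; Q'(b) = 12(b - 3)(b - 1)(b + 1) vanishes at b ∈ {-1, 1, 3}.
Local minima of P (where P''>0): P(2)=-12. Local minima of Q: Q(-1)=-27, Q(3)=-27.
So the global minimum of F is P(2) + Q(-1) − 5 = -12 − 27 − 5 = -44, attained at (2, -1).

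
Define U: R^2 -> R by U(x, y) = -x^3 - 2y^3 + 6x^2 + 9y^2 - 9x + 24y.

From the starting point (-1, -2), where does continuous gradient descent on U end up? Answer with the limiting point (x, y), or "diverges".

U is separable, so gradient descent decouples: x follows -∂U/∂x, y follows -∂U/∂y.
∂U/∂x = -3(x - 3)(x - 1); at x=-1 this is -24, so x increases.
∂U/∂y = -6(y - 4)(y + 1); at y=-2 this is -36, so y increases.
x converges to its nearest critical value 1 (a local min of the x-part); y converges to -1. The iterate converges to (1, -1).

(1, -1)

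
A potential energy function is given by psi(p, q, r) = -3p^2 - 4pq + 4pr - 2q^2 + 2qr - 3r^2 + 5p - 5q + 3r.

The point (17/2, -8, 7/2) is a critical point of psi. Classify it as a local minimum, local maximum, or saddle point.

local maximum

The Hessian is constant: H = [[-6, -4, 4], [-4, -4, 2], [4, 2, -6]].
Leading principal minors: Δ₁ = -6, Δ₂ = 8, Δ₃ = -24.
The minors alternate sign starting negative (−, +, −), so H is negative definite: a local maximum.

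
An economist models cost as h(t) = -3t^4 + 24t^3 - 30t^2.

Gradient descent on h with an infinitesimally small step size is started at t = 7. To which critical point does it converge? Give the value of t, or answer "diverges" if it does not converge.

diverges

h'(t) = -12t(t - 5)(t - 1), so h'(7) = -1008.
Gradient descent moves in the -h' direction, i.e. t is increasing.
There is no critical point above t=7, and h' keeps the same sign, so the iterate runs off to +∞.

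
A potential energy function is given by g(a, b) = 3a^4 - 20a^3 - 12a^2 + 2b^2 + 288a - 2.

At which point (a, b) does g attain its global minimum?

(-2, 0)

g(a,b) separates as P(a) + Q(b) − 2, so its minimum is min P + min Q − 2.
P'(a) = 12(a - 4)(a - 3)(a + 2) vanishes at a ∈ {-2, 3, 4}; Q'(b) = 4b vanishes at b ∈ {0}.
Local minima of P (where P''>0): P(-2)=-416, P(4)=448. Local minima of Q: Q(0)=0.
So the global minimum of g is P(-2) + Q(0) − 2 = -416 + 0 − 2 = -418, attained at (-2, 0).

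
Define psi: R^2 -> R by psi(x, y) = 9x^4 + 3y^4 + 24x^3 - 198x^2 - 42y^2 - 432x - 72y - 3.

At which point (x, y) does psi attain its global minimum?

psi(x,y) separates as P(x) + Q(y) − 3, so its minimum is min P + min Q − 3.
P'(x) = 36(x - 3)(x + 1)(x + 4) vanishes at x ∈ {-4, -1, 3}; Q'(y) = 12(y - 3)(y + 1)(y + 2) vanishes at y ∈ {-2, -1, 3}.
Local minima of P (where P''>0): P(-4)=-672, P(3)=-1701. Local minima of Q: Q(-2)=24, Q(3)=-351.
So the global minimum of psi is P(3) + Q(3) − 3 = -1701 − 351 − 3 = -2055, attained at (3, 3).

(3, 3)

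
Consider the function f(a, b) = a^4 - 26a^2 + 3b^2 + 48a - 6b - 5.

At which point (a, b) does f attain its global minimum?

f(a,b) separates as P(a) + Q(b) − 5, so its minimum is min P + min Q − 5.
P'(a) = 4(a - 3)(a - 1)(a + 4) vanishes at a ∈ {-4, 1, 3}; Q'(b) = 6b - 6 vanishes at b ∈ {1}.
Local minima of P (where P''>0): P(-4)=-352, P(3)=-9. Local minima of Q: Q(1)=-3.
So the global minimum of f is P(-4) + Q(1) − 5 = -352 − 3 − 5 = -360, attained at (-4, 1).

(-4, 1)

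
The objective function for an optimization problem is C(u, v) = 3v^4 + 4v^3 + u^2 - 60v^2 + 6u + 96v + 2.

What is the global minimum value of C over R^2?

-839

C(u,v) separates as P(u) + Q(v) + 2, so its minimum is min P + min Q + 2.
P'(u) = 2u + 6 vanishes at u ∈ {-3}; Q'(v) = 12(v - 2)(v - 1)(v + 4) vanishes at v ∈ {-4, 1, 2}.
Local minima of P (where P''>0): P(-3)=-9. Local minima of Q: Q(-4)=-832, Q(2)=32.
So the global minimum of C is P(-3) + Q(-4) + 2 = -9 − 832 + 2 = -839, attained at (-3, -4).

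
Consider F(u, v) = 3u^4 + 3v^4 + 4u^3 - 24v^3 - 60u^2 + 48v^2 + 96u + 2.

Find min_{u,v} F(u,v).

F(u,v) separates as P(u) + Q(v) + 2, so its minimum is min P + min Q + 2.
P'(u) = 12(u - 2)(u - 1)(u + 4) vanishes at u ∈ {-4, 1, 2}; Q'(v) = 12v(v - 4)(v - 2) vanishes at v ∈ {0, 2, 4}.
Local minima of P (where P''>0): P(-4)=-832, P(2)=32. Local minima of Q: Q(0)=0, Q(4)=0.
So the global minimum of F is P(-4) + Q(0) + 2 = -832 + 0 + 2 = -830, attained at (-4, 0).

-830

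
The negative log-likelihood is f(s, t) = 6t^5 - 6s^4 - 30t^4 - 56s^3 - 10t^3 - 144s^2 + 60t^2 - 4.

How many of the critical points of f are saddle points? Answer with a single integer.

6

f separates as a function of s plus a function of t, so ∇f=0 decouples.
∂f/∂s = -24s(s + 3)(s + 4) = 0 at s ∈ {-4, -3, 0}; ∂f/∂t = 30t(t - 4)(t - 1)(t + 1) = 0 at t ∈ {-1, 0, 1, 4}.
The Hessian is diagonal: diag(f_ss, f_tt). Second derivatives: f_ss(-4)=-96, f_ss(-3)=72, f_ss(0)=-288; f_tt(-1)=-300, f_tt(0)=120, f_tt(1)=-180, f_tt(4)=1800.
Saddle points occur where the two diagonal entries have opposite signs: (-4, 0), (-4, 4), (-3, -1), (-3, 1), (0, 0), (0, 4). Count: 6.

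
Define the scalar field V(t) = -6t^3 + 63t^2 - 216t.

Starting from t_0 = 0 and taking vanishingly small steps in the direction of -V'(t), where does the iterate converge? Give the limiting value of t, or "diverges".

V'(t) = -18(t - 4)(t - 3), so V'(0) = -216.
Gradient descent moves in the -V' direction, i.e. t is increasing.
The nearest critical point in that direction is t = 3, where V'' = 18 > 0 (a local minimum). The iterate converges there.

3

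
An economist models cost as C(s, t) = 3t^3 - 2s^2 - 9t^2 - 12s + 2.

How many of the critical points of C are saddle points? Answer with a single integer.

C separates as a function of s plus a function of t, so ∇C=0 decouples.
∂C/∂s = -4(s + 3) = 0 at s ∈ {-3}; ∂C/∂t = 9t(t - 2) = 0 at t ∈ {0, 2}.
The Hessian is diagonal: diag(C_ss, C_tt). Second derivatives: C_ss(-3)=-4; C_tt(0)=-18, C_tt(2)=18.
Saddle points occur where the two diagonal entries have opposite signs: (-3, 2). Count: 1.

1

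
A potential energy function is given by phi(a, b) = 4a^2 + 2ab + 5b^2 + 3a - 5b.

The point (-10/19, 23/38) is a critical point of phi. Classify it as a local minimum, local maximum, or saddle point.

The Hessian of phi is constant: H = [[8, 2], [2, 10]].
det(H) = 8·10 − 2² = 76.
det(H) > 0 and tr(H) = 18 > 0, so H is positive definite and the point is a local minimum.

local minimum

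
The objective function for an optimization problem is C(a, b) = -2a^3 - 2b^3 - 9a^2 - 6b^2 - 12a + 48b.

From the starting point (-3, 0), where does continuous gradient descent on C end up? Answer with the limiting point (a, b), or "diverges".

C is separable, so gradient descent decouples: a follows -∂C/∂a, b follows -∂C/∂b.
∂C/∂a = -6(a + 1)(a + 2); at a=-3 this is -12, so a increases.
∂C/∂b = -6(b - 2)(b + 4); at b=0 this is 48, so b decreases.
a converges to its nearest critical value -2 (a local min of the a-part); b converges to -4. The iterate converges to (-2, -4).

(-2, -4)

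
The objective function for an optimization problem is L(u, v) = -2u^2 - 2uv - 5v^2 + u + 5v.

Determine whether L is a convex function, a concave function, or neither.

L is quadratic, so its Hessian is the constant matrix H = [[-4, -2], [-2, -10]].
det(H) = 36, tr(H) = -14.
det(H) > 0 and tr(H) < 0, so H is negative definite everywhere: concave.

concave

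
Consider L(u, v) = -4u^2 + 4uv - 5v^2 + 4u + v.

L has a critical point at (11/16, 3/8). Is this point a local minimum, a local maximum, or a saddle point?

local maximum

The Hessian of L is constant: H = [[-8, 4], [4, -10]].
det(H) = (-8)·(-10) − 4² = 64.
det(H) > 0 and tr(H) = -18 < 0, so H is negative definite and the point is a local maximum.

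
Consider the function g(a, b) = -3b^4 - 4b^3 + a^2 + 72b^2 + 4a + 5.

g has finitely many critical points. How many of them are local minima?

g separates as a function of a plus a function of b, so ∇g=0 decouples.
∂g/∂a = 2(a + 2) = 0 at a ∈ {-2}; ∂g/∂b = -12b(b - 3)(b + 4) = 0 at b ∈ {-4, 0, 3}.
The Hessian is diagonal: diag(g_aa, g_bb). Second derivatives: g_aa(-2)=2; g_bb(-4)=-336, g_bb(0)=144, g_bb(3)=-252.
Local minima occur where both diagonal entries positive: (-2, 0). Count: 1.

1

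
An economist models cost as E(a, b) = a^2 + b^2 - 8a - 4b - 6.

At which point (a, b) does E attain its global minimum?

(4, 2)

E(a,b) separates as P(a) + Q(b) − 6, so its minimum is min P + min Q − 6.
P'(a) = 2a - 8 vanishes at a ∈ {4}; Q'(b) = 2b - 4 vanishes at b ∈ {2}.
Local minima of P (where P''>0): P(4)=-16. Local minima of Q: Q(2)=-4.
So the global minimum of E is P(4) + Q(2) − 6 = -16 − 4 − 6 = -26, attained at (4, 2).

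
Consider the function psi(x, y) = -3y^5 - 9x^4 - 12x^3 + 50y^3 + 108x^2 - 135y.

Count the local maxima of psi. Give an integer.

4

psi separates as a function of x plus a function of y, so ∇psi=0 decouples.
∂psi/∂x = -36x(x - 2)(x + 3) = 0 at x ∈ {-3, 0, 2}; ∂psi/∂y = -15(y - 3)(y - 1)(y + 1)(y + 3) = 0 at y ∈ {-3, -1, 1, 3}.
The Hessian is diagonal: diag(psi_xx, psi_yy). Second derivatives: psi_xx(-3)=-540, psi_xx(0)=216, psi_xx(2)=-360; psi_yy(-3)=720, psi_yy(-1)=-240, psi_yy(1)=240, psi_yy(3)=-720.
Local maxima occur where both diagonal entries negative: (-3, -1), (-3, 3), (2, -1), (2, 3). Count: 4.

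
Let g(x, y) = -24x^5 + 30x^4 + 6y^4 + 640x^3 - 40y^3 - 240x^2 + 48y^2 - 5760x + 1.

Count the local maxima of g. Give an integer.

g separates as a function of x plus a function of y, so ∇g=0 decouples.
∂g/∂x = -120(x - 4)(x - 2)(x + 2)(x + 3) = 0 at x ∈ {-3, -2, 2, 4}; ∂g/∂y = 24y(y - 4)(y - 1) = 0 at y ∈ {0, 1, 4}.
The Hessian is diagonal: diag(g_xx, g_yy). Second derivatives: g_xx(-3)=4200, g_xx(-2)=-2880, g_xx(2)=4800, g_xx(4)=-10080; g_yy(0)=96, g_yy(1)=-72, g_yy(4)=288.
Local maxima occur where both diagonal entries negative: (-2, 1), (4, 1). Count: 2.

2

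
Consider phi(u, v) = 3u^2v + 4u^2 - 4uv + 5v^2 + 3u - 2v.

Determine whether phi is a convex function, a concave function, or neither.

neither

The term 3u^2v is cubic, so the Hessian is not constant.
∂²phi/∂u² = 6v + 8, which takes both signs as v varies (negative for sufficiently negative v). A diagonal entry of the Hessian changing sign means the Hessian is neither positive- nor negative-semidefinite on all of R^2.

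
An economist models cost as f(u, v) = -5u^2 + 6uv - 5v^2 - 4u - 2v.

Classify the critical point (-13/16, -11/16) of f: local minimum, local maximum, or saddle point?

The Hessian of f is constant: H = [[-10, 6], [6, -10]].
det(H) = (-10)·(-10) − 6² = 64.
det(H) > 0 and tr(H) = -20 < 0, so H is negative definite and the point is a local maximum.

local maximum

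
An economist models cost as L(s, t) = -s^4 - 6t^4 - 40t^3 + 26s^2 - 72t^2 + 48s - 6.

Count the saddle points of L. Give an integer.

L separates as a function of s plus a function of t, so ∇L=0 decouples.
∂L/∂s = -4(s - 4)(s + 1)(s + 3) = 0 at s ∈ {-3, -1, 4}; ∂L/∂t = -24t(t + 2)(t + 3) = 0 at t ∈ {-3, -2, 0}.
The Hessian is diagonal: diag(L_ss, L_tt). Second derivatives: L_ss(-3)=-56, L_ss(-1)=40, L_ss(4)=-140; L_tt(-3)=-72, L_tt(-2)=48, L_tt(0)=-144.
Saddle points occur where the two diagonal entries have opposite signs: (-3, -2), (-1, -3), (-1, 0), (4, -2). Count: 4.

4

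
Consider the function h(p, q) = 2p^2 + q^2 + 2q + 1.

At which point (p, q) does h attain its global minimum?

(0, -1)

h(p,q) separates as A(p) + B(q) + 1, so its minimum is min A + min B + 1.
A'(p) = 4p vanishes at p ∈ {0}; B'(q) = 2q + 2 vanishes at q ∈ {-1}.
Local minima of A (where A''>0): A(0)=0. Local minima of B: B(-1)=-1.
So the global minimum of h is A(0) + B(-1) + 1 = 0 − 1 + 1 = 0, attained at (0, -1).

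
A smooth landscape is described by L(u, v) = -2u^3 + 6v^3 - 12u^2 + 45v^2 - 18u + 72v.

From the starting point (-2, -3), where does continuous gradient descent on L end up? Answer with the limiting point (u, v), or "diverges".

(-3, -1)

L is separable, so gradient descent decouples: u follows -∂L/∂u, v follows -∂L/∂v.
∂L/∂u = -6(u + 1)(u + 3); at u=-2 this is 6, so u decreases.
∂L/∂v = 18(v + 1)(v + 4); at v=-3 this is -36, so v increases.
u converges to its nearest critical value -3 (a local min of the u-part); v converges to -1. The iterate converges to (-3, -1).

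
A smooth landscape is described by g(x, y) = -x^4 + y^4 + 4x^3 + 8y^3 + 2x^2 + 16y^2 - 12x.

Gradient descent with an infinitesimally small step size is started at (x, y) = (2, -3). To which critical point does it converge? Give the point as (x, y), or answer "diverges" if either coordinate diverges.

g is separable, so gradient descent decouples: x follows -∂g/∂x, y follows -∂g/∂y.
∂g/∂x = -4(x - 3)(x - 1)(x + 1); at x=2 this is 12, so x decreases.
∂g/∂y = 4y(y + 2)(y + 4); at y=-3 this is 12, so y decreases.
x converges to its nearest critical value 1 (a local min of the x-part); y converges to -4. The iterate converges to (1, -4).

(1, -4)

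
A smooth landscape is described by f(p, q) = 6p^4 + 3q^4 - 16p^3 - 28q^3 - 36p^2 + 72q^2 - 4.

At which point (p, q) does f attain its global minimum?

(3, 0)

f(p,q) separates as A(p) + B(q) − 4, so its minimum is min A + min B − 4.
A'(p) = 24p(p - 3)(p + 1) vanishes at p ∈ {-1, 0, 3}; B'(q) = 12q(q - 4)(q - 3) vanishes at q ∈ {0, 3, 4}.
Local minima of A (where A''>0): A(-1)=-14, A(3)=-270. Local minima of B: B(0)=0, B(4)=128.
So the global minimum of f is A(3) + B(0) − 4 = -270 + 0 − 4 = -274, attained at (3, 0).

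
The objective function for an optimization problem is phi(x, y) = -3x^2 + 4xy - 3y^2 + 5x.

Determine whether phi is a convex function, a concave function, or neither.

concave

phi is quadratic, so its Hessian is the constant matrix H = [[-6, 4], [4, -6]].
det(H) = 20, tr(H) = -12.
det(H) > 0 and tr(H) < 0, so H is negative definite everywhere: concave.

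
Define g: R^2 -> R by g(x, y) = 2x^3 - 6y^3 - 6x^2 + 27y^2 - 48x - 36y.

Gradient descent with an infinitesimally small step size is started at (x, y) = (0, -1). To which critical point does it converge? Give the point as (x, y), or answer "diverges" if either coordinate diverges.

(4, 1)

g is separable, so gradient descent decouples: x follows -∂g/∂x, y follows -∂g/∂y.
∂g/∂x = 6(x - 4)(x + 2); at x=0 this is -48, so x increases.
∂g/∂y = -18(y - 2)(y - 1); at y=-1 this is -108, so y increases.
x converges to its nearest critical value 4 (a local min of the x-part); y converges to 1. The iterate converges to (4, 1).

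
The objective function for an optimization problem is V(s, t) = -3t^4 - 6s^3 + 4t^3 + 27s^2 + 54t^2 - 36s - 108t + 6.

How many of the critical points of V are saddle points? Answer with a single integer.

3

V separates as a function of s plus a function of t, so ∇V=0 decouples.
∂V/∂s = -18(s - 2)(s - 1) = 0 at s ∈ {1, 2}; ∂V/∂t = -12(t - 3)(t - 1)(t + 3) = 0 at t ∈ {-3, 1, 3}.
The Hessian is diagonal: diag(V_ss, V_tt). Second derivatives: V_ss(1)=18, V_ss(2)=-18; V_tt(-3)=-288, V_tt(1)=96, V_tt(3)=-144.
Saddle points occur where the two diagonal entries have opposite signs: (1, -3), (1, 3), (2, 1). Count: 3.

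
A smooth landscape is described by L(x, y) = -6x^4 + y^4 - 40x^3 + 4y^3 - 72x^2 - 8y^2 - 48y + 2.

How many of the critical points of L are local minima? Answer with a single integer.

L separates as a function of x plus a function of y, so ∇L=0 decouples.
∂L/∂x = -24x(x + 2)(x + 3) = 0 at x ∈ {-3, -2, 0}; ∂L/∂y = 4(y - 2)(y + 2)(y + 3) = 0 at y ∈ {-3, -2, 2}.
The Hessian is diagonal: diag(L_xx, L_yy). Second derivatives: L_xx(-3)=-72, L_xx(-2)=48, L_xx(0)=-144; L_yy(-3)=20, L_yy(-2)=-16, L_yy(2)=80.
Local minima occur where both diagonal entries positive: (-2, -3), (-2, 2). Count: 2.

2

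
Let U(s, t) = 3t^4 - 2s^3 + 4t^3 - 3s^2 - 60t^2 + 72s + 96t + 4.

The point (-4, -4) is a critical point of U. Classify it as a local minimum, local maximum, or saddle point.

local minimum

The mixed partial ∂²U/∂s∂t is 0, so the Hessian at any point is diag(U_ss, U_tt) = diag(-6(2s + 1), 12(3t^2 + 2t - 10)).
At (-4, -4): H = diag(42, 360).
Both eigenvalues are positive, so H is positive definite: a local minimum.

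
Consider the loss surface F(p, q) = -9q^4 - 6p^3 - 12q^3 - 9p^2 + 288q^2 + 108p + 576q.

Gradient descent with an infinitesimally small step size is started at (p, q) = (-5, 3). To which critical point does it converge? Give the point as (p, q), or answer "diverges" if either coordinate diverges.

F is separable, so gradient descent decouples: p follows -∂F/∂p, q follows -∂F/∂q.
∂F/∂p = -18(p - 2)(p + 3); at p=-5 this is -252, so p increases.
∂F/∂q = -36(q - 4)(q + 1)(q + 4); at q=3 this is 1008, so q decreases.
p converges to its nearest critical value -3 (a local min of the p-part); q converges to -1. The iterate converges to (-3, -1).

(-3, -1)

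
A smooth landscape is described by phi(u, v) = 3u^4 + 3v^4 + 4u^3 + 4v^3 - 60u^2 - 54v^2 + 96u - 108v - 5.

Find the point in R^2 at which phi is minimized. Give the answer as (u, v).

(-4, 3)

phi(u,v) separates as P(u) + Q(v) − 5, so its minimum is min P + min Q − 5.
P'(u) = 12(u - 2)(u - 1)(u + 4) vanishes at u ∈ {-4, 1, 2}; Q'(v) = 12(v - 3)(v + 1)(v + 3) vanishes at v ∈ {-3, -1, 3}.
Local minima of P (where P''>0): P(-4)=-832, P(2)=32. Local minima of Q: Q(-3)=-27, Q(3)=-459.
So the global minimum of phi is P(-4) + Q(3) − 5 = -832 − 459 − 5 = -1296, attained at (-4, 3).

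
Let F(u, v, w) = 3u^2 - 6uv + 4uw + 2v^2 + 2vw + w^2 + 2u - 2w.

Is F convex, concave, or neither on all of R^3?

neither

F is quadratic, so its Hessian is the constant matrix H = [[6, -6, 4], [-6, 4, 2], [4, 2, 2]].
Leading principal minors: 6, -12, -208.
Neither pattern holds ⇒ H is indefinite ⇒ neither convex nor concave.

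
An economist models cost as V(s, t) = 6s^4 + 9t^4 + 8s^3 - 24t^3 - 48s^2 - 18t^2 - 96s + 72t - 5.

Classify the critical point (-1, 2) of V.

The mixed partial ∂²V/∂s∂t is 0, so the Hessian at any point is diag(V_ss, V_tt) = diag(24(3s^2 + 2s - 4), 36(3t^2 - 4t - 1)).
At (-1, 2): H = diag(-72, 108).
The eigenvalues have opposite signs, so H is indefinite: a saddle point.

saddle point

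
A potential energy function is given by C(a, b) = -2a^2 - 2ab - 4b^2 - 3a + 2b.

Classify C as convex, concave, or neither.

C is quadratic, so its Hessian is the constant matrix H = [[-4, -2], [-2, -8]].
det(H) = 28, tr(H) = -12.
det(H) > 0 and tr(H) < 0, so H is negative definite everywhere: concave.

concave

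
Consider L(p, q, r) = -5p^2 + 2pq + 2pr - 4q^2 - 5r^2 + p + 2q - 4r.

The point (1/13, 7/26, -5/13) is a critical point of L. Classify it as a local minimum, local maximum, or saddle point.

local maximum

The Hessian is constant: H = [[-10, 2, 2], [2, -8, 0], [2, 0, -10]].
Leading principal minors: Δ₁ = -10, Δ₂ = 76, Δ₃ = -728.
The minors alternate sign starting negative (−, +, −), so H is negative definite: a local maximum.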